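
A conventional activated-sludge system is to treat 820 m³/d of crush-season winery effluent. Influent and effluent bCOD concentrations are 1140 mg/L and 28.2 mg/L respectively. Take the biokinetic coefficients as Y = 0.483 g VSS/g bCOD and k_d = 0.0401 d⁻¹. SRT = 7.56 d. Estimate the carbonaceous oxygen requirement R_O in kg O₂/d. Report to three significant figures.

R_O ≈ 432 kg O₂/d

The observed yield is Y_obs = Y/(1 + k_d·θ_c) = 0.483 / (1 + 0.0401 × 7.56) = 0.483 / 1.303 = 0.3706 g VSS per g bCOD removed.
Q·(S₀ − S) = 820 × (1140 − 28.2) × 10⁻³ = 911.7 kg/d removed.
P_X = Y_obs·Q·(S₀ − S) = 0.3706 × 911.7 = 337.9 kg VSS/d.
R_O = Q·(S₀ − S) − 1.42·P_X = 911.7 − 1.42 × 337.9 = 431.9 kg O₂/d.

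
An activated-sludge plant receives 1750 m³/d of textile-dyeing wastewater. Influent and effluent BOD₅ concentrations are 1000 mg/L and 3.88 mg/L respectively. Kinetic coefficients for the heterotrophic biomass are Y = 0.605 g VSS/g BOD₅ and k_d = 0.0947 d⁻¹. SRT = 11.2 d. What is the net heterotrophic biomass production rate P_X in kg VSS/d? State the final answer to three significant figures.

P_X ≈ 512 kg VSS/d

Correct the yield for decay: Y_obs = Y/(1 + k_d θ_c) = 0.605 / (1 + 0.0947 × 11.2) = 0.605 / 2.061 = 0.2936.
Mass of BOD₅ removed per day: Q(S₀ − S) = 1750 × 996.1 g/m³ = 1743 kg/d.
P_X = Y_obs · Q(S₀ − S) = 0.2936 × 1743 = 511.8 kg VSS/d.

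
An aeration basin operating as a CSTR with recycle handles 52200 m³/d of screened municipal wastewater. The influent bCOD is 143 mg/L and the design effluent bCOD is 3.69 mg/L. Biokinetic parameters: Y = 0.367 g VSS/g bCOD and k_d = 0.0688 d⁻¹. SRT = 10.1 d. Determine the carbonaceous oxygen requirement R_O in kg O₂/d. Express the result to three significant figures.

Correct the yield for decay: Y_obs = Y/(1 + k_d θ_c) = 0.367 / (1 + 0.0688 × 10.1) = 0.367 / 1.695 = 0.2165.
Q·(S₀ − S) = 52200 × (143 − 3.69) × 10⁻³ = 7272 kg/d removed.
P_X = Y_obs·Q·(S₀ − S) = 0.2165 × 7272 = 1575 kg VSS/d.
R_O = Q·ΔS − 1.42 P_X = 7272 − 2236 = 5036 kg O₂/d.

R_O ≈ 5040 kg O₂/d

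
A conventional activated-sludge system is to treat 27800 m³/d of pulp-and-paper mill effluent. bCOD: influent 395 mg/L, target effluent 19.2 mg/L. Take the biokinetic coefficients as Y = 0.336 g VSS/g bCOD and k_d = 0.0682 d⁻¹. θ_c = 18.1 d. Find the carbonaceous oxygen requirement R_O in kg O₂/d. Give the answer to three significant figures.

Observed yield with endogenous decay: Y_obs = Y / (1 + k_d·θ_c) = 0.336 / (1 + 0.0682 × 18.1) = 0.336 / 2.234 = 0.1504 g VSS/g bCOD.
Q·(S₀ − S) = 27800 × (395 − 19.2) × 10⁻³ = 10447 kg/d removed.
Net sludge production P_X = 0.1504 × 10447 = 1571 kg VSS/d.
R_O = Q·ΔS − 1.42 P_X = 10447 − 2231 = 8216 kg O₂/d.

R_O ≈ 8220 kg O₂/d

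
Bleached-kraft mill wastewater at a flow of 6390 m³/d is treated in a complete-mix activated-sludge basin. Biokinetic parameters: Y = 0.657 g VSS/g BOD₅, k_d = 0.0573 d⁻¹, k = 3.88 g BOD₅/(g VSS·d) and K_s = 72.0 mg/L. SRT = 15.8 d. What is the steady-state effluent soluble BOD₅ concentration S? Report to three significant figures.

S ≈ 3.58 mg/L

For a completely mixed reactor with recycle the Lawrence–McCarty relation gives S = K_s·(1 + k_d·θ_c) / [θ_c·(Y·k − k_d) − 1] = 72.0 × (1 + 0.0573 × 15.8) / [15.8 × (0.657 × 3.88 − 0.0573) − 1] = 137.2 / 38.37 = 3.575 mg/L.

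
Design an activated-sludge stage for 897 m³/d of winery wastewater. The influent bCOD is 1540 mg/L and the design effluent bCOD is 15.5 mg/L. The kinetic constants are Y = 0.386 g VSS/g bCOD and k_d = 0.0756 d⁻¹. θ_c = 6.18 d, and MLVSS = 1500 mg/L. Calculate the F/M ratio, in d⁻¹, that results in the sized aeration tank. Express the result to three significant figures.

F/M ≈ 0.621 d⁻¹

From the SRT design equation V = Y Q (S₀−S) θ_c / [X (1 + k_d θ_c)] = 0.386 × 897 × (1540 − 15.5) × 6.18 / [1500 × (1 + 0.0756 × 6.18)] = 3.26×10^6 / 2201 = 1482 m³.
F/M = Q·S₀ / (V·X) = 897 × 1540 / (1482 × 1500) = 0.6213 g bCOD·(g VSS·d)⁻¹.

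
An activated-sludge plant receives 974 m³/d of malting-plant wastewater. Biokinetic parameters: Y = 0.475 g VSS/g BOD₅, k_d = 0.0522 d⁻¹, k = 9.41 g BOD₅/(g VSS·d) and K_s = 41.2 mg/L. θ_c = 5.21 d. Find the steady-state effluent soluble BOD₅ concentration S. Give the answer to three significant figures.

Effluent substrate depends only on kinetics and SRT: S = K_s(1 + k_d θ_c) / [θ_c(Yk − k_d) − 1] = 41.2 × (1 + 0.0522 × 5.21) / [5.21 × (0.475 × 9.41 − 0.0522) − 1] = 52.40 / 22.02 = 2.380 mg/L.

S ≈ 2.38 mg/L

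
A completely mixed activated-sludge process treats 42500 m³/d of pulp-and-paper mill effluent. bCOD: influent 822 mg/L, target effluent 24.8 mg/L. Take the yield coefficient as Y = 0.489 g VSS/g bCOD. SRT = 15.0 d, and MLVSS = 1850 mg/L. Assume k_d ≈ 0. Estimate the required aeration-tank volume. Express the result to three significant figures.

V ≈ 134000 m³

With k_d = 0 the design equation reduces to V = Y Q (S₀−S) θ_c / X = 0.489 × 42500 × (822 − 24.8) × 15.0 / 1850 = 134334 m³.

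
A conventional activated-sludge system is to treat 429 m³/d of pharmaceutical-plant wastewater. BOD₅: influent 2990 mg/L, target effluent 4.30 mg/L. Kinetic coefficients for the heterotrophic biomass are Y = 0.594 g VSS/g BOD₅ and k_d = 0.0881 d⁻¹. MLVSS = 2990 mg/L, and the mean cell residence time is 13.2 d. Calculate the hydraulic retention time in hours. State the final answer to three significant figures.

τ ≈ 86.9 h

From the SRT design equation V = Y Q (S₀−S) θ_c / [X (1 + k_d θ_c)] = 0.594 × 429 × (2990 − 4.30) × 13.2 / [2990 × (1 + 0.0881 × 13.2)] = 1×10^7 / 6467 = 1553 m³.
τ = V/Q = 1553/429 = 3.620 d, or 86.88 h.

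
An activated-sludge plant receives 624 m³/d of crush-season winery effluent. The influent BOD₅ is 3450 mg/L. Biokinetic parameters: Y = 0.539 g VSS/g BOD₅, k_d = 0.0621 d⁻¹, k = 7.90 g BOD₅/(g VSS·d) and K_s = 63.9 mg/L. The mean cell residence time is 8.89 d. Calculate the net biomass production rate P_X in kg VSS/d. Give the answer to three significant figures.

P_X ≈ 747 kg VSS/d

For a completely mixed reactor with recycle the Lawrence–McCarty relation gives S = K_s·(1 + k_d·θ_c) / [θ_c·(Y·k − k_d) − 1] = 63.9 × (1 + 0.0621 × 8.89) / [8.89 × (0.539 × 7.90 − 0.0621) − 1] = 99.18 / 36.30 = 2.732 mg/L.
Correct the yield for decay: Y_obs = Y/(1 + k_d θ_c) = 0.539 / (1 + 0.0621 × 8.89) = 0.539 / 1.552 = 0.3473.
Mass of BOD₅ removed per day: Q(S₀ − S) = 624 × 3447 g/m³ = 2151 kg/d.
P_X = Y_obs · Q(S₀ − S) = 0.3473 × 2151 = 747.0 kg VSS/d.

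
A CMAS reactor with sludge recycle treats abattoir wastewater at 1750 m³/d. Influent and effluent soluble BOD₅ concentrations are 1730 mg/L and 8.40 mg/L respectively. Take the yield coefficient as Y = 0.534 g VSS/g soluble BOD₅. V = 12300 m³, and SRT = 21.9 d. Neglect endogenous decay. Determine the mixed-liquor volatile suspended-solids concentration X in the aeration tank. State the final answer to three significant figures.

Without decay, X = Y Q (S₀−S) θ_c / V = 0.534 × 1750 × (1730 − 8.40) × 21.9 / 12300 = 2865 mg/L.

X ≈ 2860 mg/L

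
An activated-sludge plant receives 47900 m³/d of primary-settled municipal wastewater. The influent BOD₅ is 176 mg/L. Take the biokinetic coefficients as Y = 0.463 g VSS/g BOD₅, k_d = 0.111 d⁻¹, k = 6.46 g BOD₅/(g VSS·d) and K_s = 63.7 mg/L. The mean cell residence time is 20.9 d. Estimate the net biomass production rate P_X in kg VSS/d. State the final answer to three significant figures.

P_X ≈ 1150 kg VSS/d

For a completely mixed reactor with recycle the Lawrence–McCarty relation gives S = K_s·(1 + k_d·θ_c) / [θ_c·(Y·k − k_d) − 1] = 63.7 × (1 + 0.111 × 20.9) / [20.9 × (0.463 × 6.46 − 0.111) − 1] = 211.5 / 59.19 = 3.573 mg/L.
Y_obs = Y / (1 + k_d θ_c) = 0.463 / (1 + 0.111 × 20.9) = 0.463 / 3.320 = 0.1395.
Substrate removed = Q·(S₀ − S) = 47900 m³/d × (176 − 3.57) g/m³ = 8.26×10^6 g/d = 8259 kg/d.
Biomass produced: P_X = Y_obs·Q·ΔS = 0.1395 × 8259 ≈ 1152 kg VSS/d.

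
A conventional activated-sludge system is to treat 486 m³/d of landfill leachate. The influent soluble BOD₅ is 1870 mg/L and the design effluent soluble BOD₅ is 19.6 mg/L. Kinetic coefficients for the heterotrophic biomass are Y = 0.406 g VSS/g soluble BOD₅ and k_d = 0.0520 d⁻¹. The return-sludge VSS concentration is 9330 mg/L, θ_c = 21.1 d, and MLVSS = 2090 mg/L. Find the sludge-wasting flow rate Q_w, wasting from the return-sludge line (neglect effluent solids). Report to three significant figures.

Q_w ≈ 18.7 m³/d

Rearranging the biomass balance for a CMAS with decay, V = Y·Q·ΔS·θ_c / [X·(1+k_d θ_c)] = 0.406 × 486 × (1870 − 19.6) × 21.1 / [2090 × (1 + 0.0520 × 21.1)] = 7.7×10^6 / 4383 = 1758 m³.
θ_c = V·X/(Q_w·X_r) when wasting from the recycle, so Q_w = V·X/(θ_c·X_r) = 1758 × 2090 / (21.1 × 9330) = 18.66 m³/d.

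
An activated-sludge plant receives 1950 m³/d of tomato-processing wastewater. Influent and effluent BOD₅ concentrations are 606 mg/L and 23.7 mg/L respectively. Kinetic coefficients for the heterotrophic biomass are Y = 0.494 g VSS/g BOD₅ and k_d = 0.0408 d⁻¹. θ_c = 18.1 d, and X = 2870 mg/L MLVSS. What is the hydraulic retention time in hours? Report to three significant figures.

Rearranging the biomass balance for a CMAS with decay, V = Y·Q·ΔS·θ_c / [X·(1+k_d θ_c)] = 0.494 × 1950 × (606 − 23.7) × 18.1 / [2870 × (1 + 0.0408 × 18.1)] = 1.02×10^7 / 4989 = 2035 m³.
τ = V/Q = 2035/1950 = 1.044 d, or 25.04 h.

τ ≈ 25.0 h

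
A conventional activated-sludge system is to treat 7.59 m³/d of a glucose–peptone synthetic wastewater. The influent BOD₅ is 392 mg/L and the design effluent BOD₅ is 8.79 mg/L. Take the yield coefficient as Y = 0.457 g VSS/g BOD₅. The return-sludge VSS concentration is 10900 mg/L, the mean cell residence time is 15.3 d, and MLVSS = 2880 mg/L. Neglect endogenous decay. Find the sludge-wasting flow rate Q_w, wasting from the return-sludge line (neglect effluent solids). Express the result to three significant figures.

Q_w ≈ 0.122 m³/d

With k_d = 0 the design equation reduces to V = Y Q (S₀−S) θ_c / X = 0.457 × 7.59 × (392 − 8.79) × 15.3 / 2880 = 7.061 m³.
θ_c = V·X/(Q_w·X_r) when wasting from the recycle, so Q_w = V·X/(θ_c·X_r) = 7.061 × 2880 / (15.3 × 10900) = 0.1219 m³/d.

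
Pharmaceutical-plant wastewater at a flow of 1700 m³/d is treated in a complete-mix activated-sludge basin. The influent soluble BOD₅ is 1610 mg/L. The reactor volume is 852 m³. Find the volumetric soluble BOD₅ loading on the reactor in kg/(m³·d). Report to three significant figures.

Applied soluble BOD₅ load per unit volume = Q·S₀/V = (1700 × 1610/1000)/852.0 = 3.212 kg soluble BOD₅·m⁻³·d⁻¹.

L_v ≈ 3.21 kg soluble BOD₅/(m³·d)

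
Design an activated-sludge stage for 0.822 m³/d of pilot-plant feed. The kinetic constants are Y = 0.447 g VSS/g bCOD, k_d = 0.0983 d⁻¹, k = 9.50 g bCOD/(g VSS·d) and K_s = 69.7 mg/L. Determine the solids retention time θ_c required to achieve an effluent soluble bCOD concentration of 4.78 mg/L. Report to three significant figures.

From 1/θ_c = Y·k·S/(K_s + S) − k_d: Y·k·S/(K_s+S) = 0.447 × 9.50 × 4.78 / (69.7 + 4.78) = 0.2725 d⁻¹.
θ_c = 1/(μ − k_d) = 1/(0.2725 − 0.0983) = 1/0.1742 = 5.739 d.

θ_c ≈ 5.74 d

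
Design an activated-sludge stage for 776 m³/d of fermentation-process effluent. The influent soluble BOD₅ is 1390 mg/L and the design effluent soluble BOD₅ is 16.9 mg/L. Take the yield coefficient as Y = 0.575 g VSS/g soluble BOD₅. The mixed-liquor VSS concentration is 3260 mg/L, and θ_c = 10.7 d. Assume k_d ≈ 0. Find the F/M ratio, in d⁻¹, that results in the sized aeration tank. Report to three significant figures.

V·X = Y·Q·ΔS·θ_c gives V = 0.575 × 776 × (1390 − 16.9) × 10.7 / 3260 = 2011 m³.
F/M = Q·S₀ / (V·X) = 776 × 1390 / (2011 × 3260) = 0.1645 g soluble BOD₅·(g VSS·d)⁻¹.

F/M ≈ 0.165 d⁻¹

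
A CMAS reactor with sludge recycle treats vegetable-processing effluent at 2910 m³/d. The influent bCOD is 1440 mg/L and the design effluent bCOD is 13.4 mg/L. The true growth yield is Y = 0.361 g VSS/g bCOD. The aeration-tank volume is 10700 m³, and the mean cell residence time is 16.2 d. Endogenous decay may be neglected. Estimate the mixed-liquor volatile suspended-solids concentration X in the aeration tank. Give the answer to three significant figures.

X ≈ 2270 mg/L

Without decay, X = Y Q (S₀−S) θ_c / V = 0.361 × 2910 × (1440 − 13.4) × 16.2 / 10700 = 2269 mg/L.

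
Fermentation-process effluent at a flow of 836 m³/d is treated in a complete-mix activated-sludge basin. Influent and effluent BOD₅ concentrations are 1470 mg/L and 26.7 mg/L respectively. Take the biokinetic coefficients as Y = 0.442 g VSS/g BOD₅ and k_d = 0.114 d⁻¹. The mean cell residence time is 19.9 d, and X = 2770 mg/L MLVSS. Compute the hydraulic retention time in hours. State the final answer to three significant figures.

Steady-state biomass mass balance: V·X·(1 + k_d·θ_c) = Y·Q·(S₀ − S)·θ_c, so V = 0.442 × 836 × (1470 − 26.7) × 19.9 / [2770 × (1 + 0.114 × 19.9)] = 1.06×10^7 / 9054 = 1172 m³.
HRT = V/Q = 1172 m³ / 836 m³·d⁻¹ = 1.402 d × 24 = 33.65 h.

τ ≈ 33.7 h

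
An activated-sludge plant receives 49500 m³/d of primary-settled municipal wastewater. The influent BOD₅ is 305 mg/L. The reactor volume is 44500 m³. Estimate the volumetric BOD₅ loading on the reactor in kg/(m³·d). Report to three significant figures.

L_v = Q S₀ / V = 49500 × 305 × 10⁻³ / 44500 = 0.3393 kg/(m³·d).

L_v ≈ 0.339 kg BOD₅/(m³·d)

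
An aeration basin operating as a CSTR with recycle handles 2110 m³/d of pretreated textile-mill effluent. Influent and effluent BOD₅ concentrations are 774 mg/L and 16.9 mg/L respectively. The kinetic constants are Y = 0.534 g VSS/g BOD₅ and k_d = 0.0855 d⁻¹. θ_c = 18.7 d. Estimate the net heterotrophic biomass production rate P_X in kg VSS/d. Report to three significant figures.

P_X ≈ 328 kg VSS/d

Y_obs = Y / (1 + k_d θ_c) = 0.534 / (1 + 0.0855 × 18.7) = 0.534 / 2.599 = 0.2055.
Mass of BOD₅ removed per day: Q(S₀ − S) = 2110 × 757.1 g/m³ = 1597 kg/d.
P_X = Y_obs · Q(S₀ − S) = 0.2055 × 1597 = 328.2 kg VSS/d.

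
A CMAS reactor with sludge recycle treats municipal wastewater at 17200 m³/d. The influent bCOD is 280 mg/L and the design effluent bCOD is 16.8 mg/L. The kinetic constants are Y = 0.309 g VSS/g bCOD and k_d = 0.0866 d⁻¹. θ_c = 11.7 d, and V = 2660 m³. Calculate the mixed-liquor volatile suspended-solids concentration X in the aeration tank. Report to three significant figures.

Solving the biomass balance for X: X = Y Q (S₀−S) θ_c / [V (1+k_d θ_c)] = 0.309 × 17200 × (280 − 16.8) × 11.7 / [2660 × (1 + 0.0866 × 11.7)] = 3056 mg/L.

X ≈ 3060 mg/L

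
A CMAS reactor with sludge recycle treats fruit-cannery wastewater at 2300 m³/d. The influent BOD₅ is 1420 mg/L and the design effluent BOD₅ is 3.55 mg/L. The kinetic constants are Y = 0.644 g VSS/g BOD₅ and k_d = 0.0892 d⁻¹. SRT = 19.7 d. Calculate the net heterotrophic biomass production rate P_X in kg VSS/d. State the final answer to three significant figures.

P_X ≈ 761 kg VSS/d

Y_obs = Y / (1 + k_d θ_c) = 0.644 / (1 + 0.0892 × 19.7) = 0.644 / 2.757 = 0.2336.
Mass of BOD₅ removed per day: Q(S₀ − S) = 2300 × 1416 g/m³ = 3258 kg/d.
P_X = Y_obs · Q(S₀ − S) = 0.2336 × 3258 = 760.9 kg VSS/d.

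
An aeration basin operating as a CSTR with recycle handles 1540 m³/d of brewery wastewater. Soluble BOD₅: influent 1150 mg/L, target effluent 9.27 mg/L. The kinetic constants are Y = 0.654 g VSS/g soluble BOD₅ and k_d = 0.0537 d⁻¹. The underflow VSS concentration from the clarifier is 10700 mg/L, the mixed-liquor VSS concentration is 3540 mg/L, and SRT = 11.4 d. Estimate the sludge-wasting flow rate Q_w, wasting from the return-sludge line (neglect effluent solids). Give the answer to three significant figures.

Q_w ≈ 66.6 m³/d

Steady-state biomass mass balance: V·X·(1 + k_d·θ_c) = Y·Q·(S₀ − S)·θ_c, so V = 0.654 × 1540 × (1150 − 9.27) × 11.4 / [3540 × (1 + 0.0537 × 11.4)] = 1.31×10^7 / 5707 = 2295 m³.
Wasting from the return line (neglecting effluent solids): Q_w = V·X / (θ_c·X_r) = 2295 × 3540 / (11.4 × 10700) = 66.60 m³/d.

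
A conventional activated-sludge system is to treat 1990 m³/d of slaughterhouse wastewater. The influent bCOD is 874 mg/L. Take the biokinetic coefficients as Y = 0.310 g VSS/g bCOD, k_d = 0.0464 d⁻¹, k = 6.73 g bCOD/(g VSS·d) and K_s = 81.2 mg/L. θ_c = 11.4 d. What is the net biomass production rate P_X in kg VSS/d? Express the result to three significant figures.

P_X ≈ 350 kg VSS/d

Effluent substrate depends only on kinetics and SRT: S = K_s(1 + k_d θ_c) / [θ_c(Yk − k_d) − 1] = 81.2 × (1 + 0.0464 × 11.4) / [11.4 × (0.310 × 6.73 − 0.0464) − 1] = 124.2 / 22.25 = 5.579 mg/L.
Observed yield with endogenous decay: Y_obs = Y / (1 + k_d·θ_c) = 0.310 / (1 + 0.0464 × 11.4) = 0.310 / 1.529 = 0.2028 g VSS/g bCOD.
Q·(S₀ − S) = 1990 × (874 − 5.58) × 10⁻³ = 1728 kg/d removed.
Net biomass production P_X = Y_obs × Q·(S₀ − S) = 0.2028 × 1728 = 350.4 kg VSS/d.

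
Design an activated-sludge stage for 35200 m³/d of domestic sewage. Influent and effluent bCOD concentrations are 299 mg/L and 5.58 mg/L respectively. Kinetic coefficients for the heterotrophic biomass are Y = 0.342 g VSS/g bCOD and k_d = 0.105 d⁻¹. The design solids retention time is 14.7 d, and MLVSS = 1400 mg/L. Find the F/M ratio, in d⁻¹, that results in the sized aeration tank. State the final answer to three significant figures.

Steady-state biomass mass balance: V·X·(1 + k_d·θ_c) = Y·Q·(S₀ − S)·θ_c, so V = 0.342 × 35200 × (299 − 5.58) × 14.7 / [1400 × (1 + 0.105 × 14.7)] = 5.19×10^7 / 3561 = 14582 m³.
F/M = applied load / biomass = Q·S₀/(V·X) = 35200 × 299 / (14582 × 1400) = 0.5155 d⁻¹.

F/M ≈ 0.516 d⁻¹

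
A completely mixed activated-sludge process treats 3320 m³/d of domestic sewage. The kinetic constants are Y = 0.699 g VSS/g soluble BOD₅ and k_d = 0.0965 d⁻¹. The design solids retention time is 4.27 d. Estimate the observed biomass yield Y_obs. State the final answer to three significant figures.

Y_obs ≈ 0.495 g VSS/g soluble BOD₅

Correct the yield for decay: Y_obs = Y/(1 + k_d θ_c) = 0.699 / (1 + 0.0965 × 4.27) = 0.699 / 1.412 = 0.4950.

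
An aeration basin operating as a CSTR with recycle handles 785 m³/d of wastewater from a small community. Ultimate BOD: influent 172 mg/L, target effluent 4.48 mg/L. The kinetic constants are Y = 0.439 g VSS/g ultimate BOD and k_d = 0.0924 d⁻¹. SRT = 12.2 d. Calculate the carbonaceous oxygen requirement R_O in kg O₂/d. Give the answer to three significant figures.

The observed yield is Y_obs = Y/(1 + k_d·θ_c) = 0.439 / (1 + 0.0924 × 12.2) = 0.439 / 2.127 = 0.2064 g VSS per g ultimate BOD removed.
Mass of ultimate BOD removed per day: Q(S₀ − S) = 785 × 167.5 g/m³ = 131.5 kg/d.
Biomass synthesised: P_X = Y_obs × 131.5 = 27.14 kg VSS/d.
R_O = Q·(S₀ − S) − 1.42·P_X = 131.5 − 1.42 × 27.14 = 92.97 kg O₂/d.

R_O ≈ 93.0 kg O₂/d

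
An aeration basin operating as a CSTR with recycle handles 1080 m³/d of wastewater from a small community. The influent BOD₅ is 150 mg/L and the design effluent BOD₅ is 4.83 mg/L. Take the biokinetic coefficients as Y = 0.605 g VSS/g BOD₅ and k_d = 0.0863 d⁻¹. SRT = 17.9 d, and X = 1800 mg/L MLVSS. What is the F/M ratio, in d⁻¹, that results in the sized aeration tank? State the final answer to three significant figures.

F/M ≈ 0.243 d⁻¹

Steady-state biomass mass balance: V·X·(1 + k_d·θ_c) = Y·Q·(S₀ − S)·θ_c, so V = 0.605 × 1080 × (150 − 4.83) × 17.9 / [1800 × (1 + 0.0863 × 17.9)] = 1.7×10^6 / 4581 = 370.7 m³.
F/M = Q·S₀ / (V·X) = 1080 × 150 / (370.7 × 1800) = 0.2428 g BOD₅·(g VSS·d)⁻¹.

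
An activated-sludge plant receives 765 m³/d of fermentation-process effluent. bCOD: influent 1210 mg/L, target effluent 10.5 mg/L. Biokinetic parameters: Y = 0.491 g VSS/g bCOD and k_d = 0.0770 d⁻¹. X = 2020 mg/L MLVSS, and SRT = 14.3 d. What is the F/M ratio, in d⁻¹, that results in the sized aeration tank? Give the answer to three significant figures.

F/M ≈ 0.302 d⁻¹

From the SRT design equation V = Y Q (S₀−S) θ_c / [X (1 + k_d θ_c)] = 0.491 × 765 × (1210 − 10.5) × 14.3 / [2020 × (1 + 0.0770 × 14.3)] = 6.44×10^6 / 4244 = 1518 m³.
F/M = Q·S₀ / (V·X) = 765 × 1210 / (1518 × 2020) = 0.3019 g bCOD·(g VSS·d)⁻¹.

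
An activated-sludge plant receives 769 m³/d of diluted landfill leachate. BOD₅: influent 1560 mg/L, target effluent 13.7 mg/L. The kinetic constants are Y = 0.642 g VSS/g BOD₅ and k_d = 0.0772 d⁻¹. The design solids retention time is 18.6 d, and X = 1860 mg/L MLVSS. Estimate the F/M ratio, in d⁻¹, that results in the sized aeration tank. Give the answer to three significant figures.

F/M ≈ 0.206 d⁻¹

Steady-state biomass mass balance: V·X·(1 + k_d·θ_c) = Y·Q·(S₀ − S)·θ_c, so V = 0.642 × 769 × (1560 − 13.7) × 18.6 / [1860 × (1 + 0.0772 × 18.6)] = 1.42×10^7 / 4531 = 3134 m³.
F/M = applied load / biomass = Q·S₀/(V·X) = 769 × 1560 / (3134 × 1860) = 0.2058 d⁻¹.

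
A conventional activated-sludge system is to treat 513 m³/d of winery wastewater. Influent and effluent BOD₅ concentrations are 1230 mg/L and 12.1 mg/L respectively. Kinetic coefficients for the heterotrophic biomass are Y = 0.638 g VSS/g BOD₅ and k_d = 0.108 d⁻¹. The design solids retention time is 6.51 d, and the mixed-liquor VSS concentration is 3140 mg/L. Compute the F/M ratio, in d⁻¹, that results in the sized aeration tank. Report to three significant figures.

Rearranging the biomass balance for a CMAS with decay, V = Y·Q·ΔS·θ_c / [X·(1+k_d θ_c)] = 0.638 × 513 × (1230 − 12.1) × 6.51 / [3140 × (1 + 0.108 × 6.51)] = 2.59×10^6 / 5348 = 485.3 m³.
Food-to-microorganism ratio F/M = Q S₀ / (V X) = 513 × 1230 / (485.3 × 3140) = 0.4141 d⁻¹.

F/M ≈ 0.414 d⁻¹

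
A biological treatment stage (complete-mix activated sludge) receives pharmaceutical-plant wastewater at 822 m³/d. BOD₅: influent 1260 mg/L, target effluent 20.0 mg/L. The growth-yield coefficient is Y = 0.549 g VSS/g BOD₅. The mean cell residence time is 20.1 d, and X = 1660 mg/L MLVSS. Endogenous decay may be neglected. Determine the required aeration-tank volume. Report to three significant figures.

V ≈ 6780 m³

With k_d = 0 the design equation reduces to V = Y Q (S₀−S) θ_c / X = 0.549 × 822 × (1260 − 20.0) × 20.1 / 1660 = 6776 m³.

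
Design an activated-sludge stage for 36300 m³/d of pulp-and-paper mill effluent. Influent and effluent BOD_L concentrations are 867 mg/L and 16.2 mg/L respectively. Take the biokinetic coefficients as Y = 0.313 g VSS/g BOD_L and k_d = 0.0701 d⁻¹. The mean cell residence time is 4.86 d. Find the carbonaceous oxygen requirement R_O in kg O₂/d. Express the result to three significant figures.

Observed yield with endogenous decay: Y_obs = Y / (1 + k_d·θ_c) = 0.313 / (1 + 0.0701 × 4.86) = 0.313 / 1.341 = 0.2335 g VSS/g BOD_L.
ΔS = 867 − 16.2 = 850.8 mg/L, so the substrate removal rate is 36300 × 850.8/1000 = 30884 kg BOD_L/d.
Biomass synthesised: P_X = Y_obs × 30884 = 7210 kg VSS/d.
R_O = Q·ΔS − 1.42 P_X = 30884 − 10239 = 20645 kg O₂/d.

R_O ≈ 20600 kg O₂/d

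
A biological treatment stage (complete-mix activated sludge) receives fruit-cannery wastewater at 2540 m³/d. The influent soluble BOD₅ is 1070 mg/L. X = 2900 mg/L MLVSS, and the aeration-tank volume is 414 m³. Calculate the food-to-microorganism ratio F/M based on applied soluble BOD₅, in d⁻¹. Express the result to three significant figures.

F/M ≈ 2.26 d⁻¹

Food-to-microorganism ratio F/M = Q S₀ / (V X) = 2540 × 1070 / (414.0 × 2900) = 2.264 d⁻¹.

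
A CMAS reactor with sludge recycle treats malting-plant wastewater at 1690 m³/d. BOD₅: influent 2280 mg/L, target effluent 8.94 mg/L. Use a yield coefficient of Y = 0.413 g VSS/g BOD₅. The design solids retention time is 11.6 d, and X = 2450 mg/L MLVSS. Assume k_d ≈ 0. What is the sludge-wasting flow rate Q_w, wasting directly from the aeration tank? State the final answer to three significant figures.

Q_w ≈ 647 m³/d

V·X = Y·Q·ΔS·θ_c gives V = 0.413 × 1690 × (2280 − 8.94) × 11.6 / 2450 = 7505 m³.
With mixed-liquor wasting, θ_c = V/Q_w, so Q_w = V/θ_c = 7505/11.6 = 647.0 m³/d.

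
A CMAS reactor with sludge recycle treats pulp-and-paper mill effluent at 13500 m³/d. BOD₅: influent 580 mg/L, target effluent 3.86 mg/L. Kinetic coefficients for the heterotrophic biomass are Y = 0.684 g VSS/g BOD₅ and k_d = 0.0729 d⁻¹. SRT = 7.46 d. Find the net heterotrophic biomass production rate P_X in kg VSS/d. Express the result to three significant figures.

The observed yield is Y_obs = Y/(1 + k_d·θ_c) = 0.684 / (1 + 0.0729 × 7.46) = 0.684 / 1.544 = 0.4431 g VSS per g BOD₅ removed.
ΔS = 580 − 3.86 = 576.1 mg/L, so the substrate removal rate is 13500 × 576.1/1000 = 7778 kg BOD₅/d.
So the net sludge growth is P_X = 0.4431 × 7778 = 3446 kg VSS/d.

P_X ≈ 3450 kg VSS/d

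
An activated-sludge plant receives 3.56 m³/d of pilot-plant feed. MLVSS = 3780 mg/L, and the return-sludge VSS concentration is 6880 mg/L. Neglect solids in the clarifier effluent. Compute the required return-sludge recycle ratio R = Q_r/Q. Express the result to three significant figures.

R ≈ 1.22

Solids balance on the clarifier gives (1+R)X = R·X_r, so R = X/(X_r − X) = 3780 / (6880 − 3780) = 1.219.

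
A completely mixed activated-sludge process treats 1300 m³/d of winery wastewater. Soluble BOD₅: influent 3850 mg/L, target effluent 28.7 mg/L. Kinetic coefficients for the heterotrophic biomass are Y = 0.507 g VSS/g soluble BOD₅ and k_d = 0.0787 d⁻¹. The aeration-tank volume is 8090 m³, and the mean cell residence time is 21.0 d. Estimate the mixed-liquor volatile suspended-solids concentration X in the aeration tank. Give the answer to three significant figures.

Solving the biomass balance for X: X = Y Q (S₀−S) θ_c / [V (1+k_d θ_c)] = 0.507 × 1300 × (3850 − 28.7) × 21.0 / [8090 × (1 + 0.0787 × 21.0)] = 2465 mg/L.

X ≈ 2460 mg/L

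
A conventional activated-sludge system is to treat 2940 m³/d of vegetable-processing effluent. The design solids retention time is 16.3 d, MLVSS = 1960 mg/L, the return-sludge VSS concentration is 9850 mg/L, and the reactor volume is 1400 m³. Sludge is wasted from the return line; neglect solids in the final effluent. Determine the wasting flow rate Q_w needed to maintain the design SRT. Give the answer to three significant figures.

Q_w = (V·X)/(θ_c X_r) = 1400 × 1960 / (16.3 × 9850) = 17.09 m³/d.

Q_w ≈ 17.1 m³/d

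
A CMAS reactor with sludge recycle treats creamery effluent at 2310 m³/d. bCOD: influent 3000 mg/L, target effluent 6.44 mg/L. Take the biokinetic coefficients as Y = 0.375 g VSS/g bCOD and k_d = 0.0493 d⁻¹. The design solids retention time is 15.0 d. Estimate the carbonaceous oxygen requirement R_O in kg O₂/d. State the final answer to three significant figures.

R_O ≈ 4800 kg O₂/d

Observed yield with endogenous decay: Y_obs = Y / (1 + k_d·θ_c) = 0.375 / (1 + 0.0493 × 15.0) = 0.375 / 1.740 = 0.2156 g VSS/g bCOD.
Q·(S₀ − S) = 2310 × (3000 − 6.44) × 10⁻³ = 6915 kg/d removed.
Net sludge production P_X = 0.2156 × 6915 = 1491 kg VSS/d.
R_O = Q·(S₀ − S) − 1.42·P_X = 6915 − 1.42 × 1491 = 4798 kg O₂/d.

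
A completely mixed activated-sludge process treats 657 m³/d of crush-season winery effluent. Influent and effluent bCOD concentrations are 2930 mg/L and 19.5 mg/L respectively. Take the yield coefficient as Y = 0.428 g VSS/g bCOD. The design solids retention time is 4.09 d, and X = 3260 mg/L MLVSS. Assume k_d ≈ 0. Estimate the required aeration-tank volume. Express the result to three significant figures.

V ≈ 1030 m³

Biomass mass balance (decay neglected): V·X = Y·Q·(S₀ − S)·θ_c, so V = 0.428 × 657 × (2930 − 19.5) × 4.09 / 3260 = 1027 m³.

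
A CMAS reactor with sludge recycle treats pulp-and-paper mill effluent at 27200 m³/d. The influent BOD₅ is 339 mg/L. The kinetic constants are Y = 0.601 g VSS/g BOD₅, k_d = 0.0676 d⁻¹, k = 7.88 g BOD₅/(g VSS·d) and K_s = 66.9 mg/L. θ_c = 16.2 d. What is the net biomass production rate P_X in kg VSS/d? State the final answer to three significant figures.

P_X ≈ 2630 kg VSS/d

Effluent substrate depends only on kinetics and SRT: S = K_s(1 + k_d θ_c) / [θ_c(Yk − k_d) − 1] = 66.9 × (1 + 0.0676 × 16.2) / [16.2 × (0.601 × 7.88 − 0.0676) − 1] = 140.2 / 74.63 = 1.878 mg/L.
The observed yield is Y_obs = Y/(1 + k_d·θ_c) = 0.601 / (1 + 0.0676 × 16.2) = 0.601 / 2.095 = 0.2869 g VSS per g BOD₅ removed.
Mass of BOD₅ removed per day: Q(S₀ − S) = 27200 × 337.1 g/m³ = 9170 kg/d.
So the net sludge growth is P_X = 0.2869 × 9170 = 2630 kg VSS/d.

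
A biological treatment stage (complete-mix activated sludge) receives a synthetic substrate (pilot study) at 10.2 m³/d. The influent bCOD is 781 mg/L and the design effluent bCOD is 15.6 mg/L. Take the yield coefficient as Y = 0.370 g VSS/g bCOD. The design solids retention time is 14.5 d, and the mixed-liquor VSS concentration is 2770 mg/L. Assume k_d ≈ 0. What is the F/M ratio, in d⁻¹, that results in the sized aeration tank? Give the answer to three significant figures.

With k_d = 0 the design equation reduces to V = Y Q (S₀−S) θ_c / X = 0.370 × 10.2 × (781 − 15.6) × 14.5 / 2770 = 15.12 m³.
F/M = applied load / biomass = Q·S₀/(V·X) = 10.2 × 781 / (15.12 × 2770) = 0.1902 d⁻¹.

F/M ≈ 0.190 d⁻¹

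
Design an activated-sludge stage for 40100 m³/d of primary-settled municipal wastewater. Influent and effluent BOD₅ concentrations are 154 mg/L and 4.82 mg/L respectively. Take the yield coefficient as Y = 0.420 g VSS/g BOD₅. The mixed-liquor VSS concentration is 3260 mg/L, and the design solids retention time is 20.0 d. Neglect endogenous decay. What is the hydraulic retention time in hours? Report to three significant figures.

V·X = Y·Q·ΔS·θ_c gives V = 0.420 × 40100 × (154 − 4.82) × 20.0 / 3260 = 15414 m³.
τ = V/Q = 15414/40100 = 0.3844 d, or 9.225 h.

τ ≈ 9.23 h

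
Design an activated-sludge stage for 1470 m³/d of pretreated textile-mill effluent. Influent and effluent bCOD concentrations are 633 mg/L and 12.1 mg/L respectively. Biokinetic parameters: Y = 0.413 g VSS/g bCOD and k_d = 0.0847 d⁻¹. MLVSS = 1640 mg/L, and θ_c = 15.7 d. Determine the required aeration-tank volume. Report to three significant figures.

V ≈ 1550 m³

From the SRT design equation V = Y Q (S₀−S) θ_c / [X (1 + k_d θ_c)] = 0.413 × 1470 × (633 − 12.1) × 15.7 / [1640 × (1 + 0.0847 × 15.7)] = 5.92×10^6 / 3821 = 1549 m³.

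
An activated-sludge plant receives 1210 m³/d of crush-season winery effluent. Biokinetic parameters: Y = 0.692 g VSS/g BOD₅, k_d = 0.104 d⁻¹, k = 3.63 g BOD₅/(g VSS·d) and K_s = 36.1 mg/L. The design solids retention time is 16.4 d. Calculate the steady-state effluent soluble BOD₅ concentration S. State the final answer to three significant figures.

From the Monod/SRT balance for a CMAS, S = K_s·(1+k_d θ_c)/[θ_c·(Y k − k_d) − 1] = 36.1 × (1 + 0.104 × 16.4) / [16.4 × (0.692 × 3.63 − 0.104) − 1] = 97.67 / 38.49 = 2.538 mg/L.

S ≈ 2.54 mg/L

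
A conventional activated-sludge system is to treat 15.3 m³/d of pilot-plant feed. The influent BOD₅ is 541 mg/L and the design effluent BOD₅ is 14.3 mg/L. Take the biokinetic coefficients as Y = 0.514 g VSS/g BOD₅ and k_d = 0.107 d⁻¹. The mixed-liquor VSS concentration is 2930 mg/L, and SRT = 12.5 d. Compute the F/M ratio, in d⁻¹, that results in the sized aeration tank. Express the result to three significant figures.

Rearranging the biomass balance for a CMAS with decay, V = Y·Q·ΔS·θ_c / [X·(1+k_d θ_c)] = 0.514 × 15.3 × (541 − 14.3) × 12.5 / [2930 × (1 + 0.107 × 12.5)] = 5.18×10^4 / 6849 = 7.560 m³.
Food-to-microorganism ratio F/M = Q S₀ / (V X) = 15.3 × 541 / (7.560 × 2930) = 0.3737 d⁻¹.

F/M ≈ 0.374 d⁻¹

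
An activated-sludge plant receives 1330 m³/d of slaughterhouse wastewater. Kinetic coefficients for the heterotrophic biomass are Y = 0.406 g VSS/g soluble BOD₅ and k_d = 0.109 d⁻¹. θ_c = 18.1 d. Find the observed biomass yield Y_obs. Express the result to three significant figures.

Y_obs ≈ 0.137 g VSS/g soluble BOD₅

Observed yield with endogenous decay: Y_obs = Y / (1 + k_d·θ_c) = 0.406 / (1 + 0.109 × 18.1) = 0.406 / 2.973 = 0.1366 g VSS/g soluble BOD₅.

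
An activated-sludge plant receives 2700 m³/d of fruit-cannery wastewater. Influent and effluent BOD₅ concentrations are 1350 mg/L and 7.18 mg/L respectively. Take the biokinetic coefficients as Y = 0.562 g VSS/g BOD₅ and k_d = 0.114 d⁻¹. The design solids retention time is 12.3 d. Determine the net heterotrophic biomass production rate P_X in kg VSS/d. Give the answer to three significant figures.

Y_obs = Y / (1 + k_d θ_c) = 0.562 / (1 + 0.114 × 12.3) = 0.562 / 2.402 = 0.2340.
ΔS = 1350 − 7.18 = 1343 mg/L, so the substrate removal rate is 2700 × 1343/1000 = 3626 kg BOD₅/d.
P_X = Y_obs · Q(S₀ − S) = 0.2340 × 3626 = 848.2 kg VSS/d.

P_X ≈ 848 kg VSS/d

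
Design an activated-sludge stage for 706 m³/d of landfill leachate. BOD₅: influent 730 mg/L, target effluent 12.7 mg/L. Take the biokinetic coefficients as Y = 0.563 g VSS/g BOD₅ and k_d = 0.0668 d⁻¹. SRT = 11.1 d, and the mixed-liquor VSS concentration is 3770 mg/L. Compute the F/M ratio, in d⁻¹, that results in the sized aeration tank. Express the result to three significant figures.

Steady-state biomass mass balance: V·X·(1 + k_d·θ_c) = Y·Q·(S₀ − S)·θ_c, so V = 0.563 × 706 × (730 − 12.7) × 11.1 / [3770 × (1 + 0.0668 × 11.1)] = 3.16×10^6 / 6565 = 482.0 m³.
F/M = applied load / biomass = Q·S₀/(V·X) = 706 × 730 / (482.0 × 3770) = 0.2836 d⁻¹.

F/M ≈ 0.284 d⁻¹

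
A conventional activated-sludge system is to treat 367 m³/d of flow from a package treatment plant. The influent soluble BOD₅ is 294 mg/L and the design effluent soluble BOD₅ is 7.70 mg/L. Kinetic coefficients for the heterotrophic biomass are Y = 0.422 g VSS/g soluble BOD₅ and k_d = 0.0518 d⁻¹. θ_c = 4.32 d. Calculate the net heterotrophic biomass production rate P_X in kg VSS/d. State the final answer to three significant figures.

P_X ≈ 36.2 kg VSS/d

The observed yield is Y_obs = Y/(1 + k_d·θ_c) = 0.422 / (1 + 0.0518 × 4.32) = 0.422 / 1.224 = 0.3448 g VSS per g soluble BOD₅ removed.
Q·(S₀ − S) = 367 × (294 − 7.70) × 10⁻³ = 105.1 kg/d removed.
P_X = Y_obs · Q(S₀ − S) = 0.3448 × 105.1 = 36.23 kg VSS/d.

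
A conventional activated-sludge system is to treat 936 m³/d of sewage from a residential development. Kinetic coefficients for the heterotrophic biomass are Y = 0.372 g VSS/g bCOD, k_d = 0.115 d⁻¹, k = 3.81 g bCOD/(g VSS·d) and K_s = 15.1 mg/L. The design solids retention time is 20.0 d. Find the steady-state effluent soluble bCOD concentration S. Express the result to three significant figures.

S ≈ 1.99 mg/L

For a completely mixed reactor with recycle the Lawrence–McCarty relation gives S = K_s·(1 + k_d·θ_c) / [θ_c·(Y·k − k_d) − 1] = 15.1 × (1 + 0.115 × 20.0) / [20.0 × (0.372 × 3.81 − 0.115) − 1] = 49.83 / 25.05 = 1.990 mg/L.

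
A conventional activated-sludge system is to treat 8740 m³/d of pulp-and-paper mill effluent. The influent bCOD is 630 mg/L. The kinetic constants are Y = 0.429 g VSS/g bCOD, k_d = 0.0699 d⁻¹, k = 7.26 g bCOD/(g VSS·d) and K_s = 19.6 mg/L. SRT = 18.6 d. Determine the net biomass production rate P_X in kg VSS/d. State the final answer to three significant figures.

Effluent substrate depends only on kinetics and SRT: S = K_s(1 + k_d θ_c) / [θ_c(Yk − k_d) − 1] = 19.6 × (1 + 0.0699 × 18.6) / [18.6 × (0.429 × 7.26 − 0.0699) − 1] = 45.08 / 55.63 = 0.8104 mg/L.
The observed yield is Y_obs = Y/(1 + k_d·θ_c) = 0.429 / (1 + 0.0699 × 18.6) = 0.429 / 2.300 = 0.1865 g VSS per g bCOD removed.
Q·(S₀ − S) = 8740 × (630 − 0.810) × 10⁻³ = 5499 kg/d removed.
Biomass produced: P_X = Y_obs·Q·ΔS = 0.1865 × 5499 ≈ 1026 kg VSS/d.

P_X ≈ 1030 kg VSS/d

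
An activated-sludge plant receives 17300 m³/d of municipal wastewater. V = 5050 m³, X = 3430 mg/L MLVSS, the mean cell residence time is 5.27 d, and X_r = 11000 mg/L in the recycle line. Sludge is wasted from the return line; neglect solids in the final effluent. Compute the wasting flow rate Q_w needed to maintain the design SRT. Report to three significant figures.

Q_w ≈ 299 m³/d

Q_w = (V·X)/(θ_c X_r) = 5050 × 3430 / (5.27 × 11000) = 298.8 m³/d.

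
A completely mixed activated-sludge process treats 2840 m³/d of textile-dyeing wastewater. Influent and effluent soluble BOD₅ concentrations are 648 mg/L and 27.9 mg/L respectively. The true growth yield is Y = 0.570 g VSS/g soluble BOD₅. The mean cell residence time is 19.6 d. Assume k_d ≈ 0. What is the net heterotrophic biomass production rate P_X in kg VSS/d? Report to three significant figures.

With endogenous decay neglected, the observed yield equals the true yield: Y_obs = Y = 0.570 g VSS/g soluble BOD₅.
Q·(S₀ − S) = 2840 × (648 − 27.9) × 10⁻³ = 1761 kg/d removed.
Net biomass production P_X = Y_obs × Q·(S₀ − S) = 0.5700 × 1761 = 1004 kg VSS/d.

P_X ≈ 1000 kg VSS/d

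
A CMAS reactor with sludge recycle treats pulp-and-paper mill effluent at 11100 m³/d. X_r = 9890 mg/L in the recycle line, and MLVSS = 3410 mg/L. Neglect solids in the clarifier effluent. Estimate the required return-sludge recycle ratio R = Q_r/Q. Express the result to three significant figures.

Mass balance around the secondary clarifier (neglecting effluent solids): R = X / (X_r − X) = 3410 / (9890 − 3410) = 0.5262.

R ≈ 0.526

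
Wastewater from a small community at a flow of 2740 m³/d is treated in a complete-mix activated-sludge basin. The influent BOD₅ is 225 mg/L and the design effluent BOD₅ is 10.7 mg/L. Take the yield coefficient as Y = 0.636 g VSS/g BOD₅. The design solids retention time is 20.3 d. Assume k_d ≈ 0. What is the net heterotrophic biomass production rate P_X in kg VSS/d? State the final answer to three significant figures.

With endogenous decay neglected, the observed yield equals the true yield: Y_obs = Y = 0.636 g VSS/g BOD₅.
Substrate removed = Q·(S₀ − S) = 2740 m³/d × (225 − 10.7) g/m³ = 5.87×10^5 g/d = 587.2 kg/d.
Biomass produced: P_X = Y_obs·Q·ΔS = 0.6360 × 587.2 ≈ 373.4 kg VSS/d.

P_X ≈ 373 kg VSS/d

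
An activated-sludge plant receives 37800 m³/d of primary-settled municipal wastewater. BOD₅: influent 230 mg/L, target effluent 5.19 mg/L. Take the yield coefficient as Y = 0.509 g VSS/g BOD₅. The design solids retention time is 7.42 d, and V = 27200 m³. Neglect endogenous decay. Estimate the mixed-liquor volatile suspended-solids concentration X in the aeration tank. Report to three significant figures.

From V·X = Y·Q·(S₀ − S)·θ_c (decay neglected): X = 0.509 × 37800 × (230 − 5.19) × 7.42 / 27200 = 1180 mg/L.

X ≈ 1180 mg/L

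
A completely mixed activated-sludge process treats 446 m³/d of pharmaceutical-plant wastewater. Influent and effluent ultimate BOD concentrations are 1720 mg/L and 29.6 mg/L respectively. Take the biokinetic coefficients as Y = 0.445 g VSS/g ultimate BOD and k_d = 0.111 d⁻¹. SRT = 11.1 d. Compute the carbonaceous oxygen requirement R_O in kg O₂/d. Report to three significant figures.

R_O ≈ 540 kg O₂/d

Y_obs = Y / (1 + k_d θ_c) = 0.445 / (1 + 0.111 × 11.1) = 0.445 / 2.232 = 0.1994.
ΔS = 1720 − 29.6 = 1690 mg/L, so the substrate removal rate is 446 × 1690/1000 = 753.9 kg ultimate BOD/d.
Biomass synthesised: P_X = Y_obs × 753.9 = 150.3 kg VSS/d.
Carbonaceous O₂ demand = substrate oxidised − cell-mass equivalent = 753.9 − 1.42 × 150.3 = 540.5 kg O₂/d.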